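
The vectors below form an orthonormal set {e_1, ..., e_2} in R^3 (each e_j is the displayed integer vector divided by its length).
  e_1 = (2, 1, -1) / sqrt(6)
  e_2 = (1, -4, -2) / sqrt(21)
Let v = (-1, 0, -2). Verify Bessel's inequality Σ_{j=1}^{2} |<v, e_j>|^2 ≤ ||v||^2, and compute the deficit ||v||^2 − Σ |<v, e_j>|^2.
Σ |<v, e_j>|^2 = 3/7; ||v||^2 = 5; deficit = 32/7

Write each e_j = u_j / sqrt(<u_j, u_j>) where u_j is the displayed integer vector. Then <v, e_j> = <v, u_j> / sqrt(<u_j, u_j>), so |<v, e_j>|^2 = <v, u_j>^2 / <u_j, u_j>.
Coefficients: <v, e_1> = 0/sqrt(6), <v, e_2> = 3/sqrt(21).
Square and sum: Σ |<v, e_j>|^2 = 3/7.
Compute ||v||^2 = v·v = 5.
Deficit = 5 − 3/7 = 32/7 ≥ 0, confirming Bessel's inequality. (The deficit equals ||v − Σ <v,e_j> e_j||^2, the squared distance from v to span{e_j}.)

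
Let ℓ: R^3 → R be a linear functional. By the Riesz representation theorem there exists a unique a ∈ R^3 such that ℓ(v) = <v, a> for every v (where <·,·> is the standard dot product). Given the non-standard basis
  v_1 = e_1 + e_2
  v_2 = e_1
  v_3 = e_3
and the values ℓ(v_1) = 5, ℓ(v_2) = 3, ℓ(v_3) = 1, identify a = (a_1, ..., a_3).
a = (3, 2, 1)

Write a = (a_1, ..., a_3) in the standard basis. For each basis vector v_i, ℓ(v_i) = <v_i, a> is a linear equation in the a_j's. Collect the n equations into a matrix system V a = ℓ, where row i of V is v_i (expressed in the standard basis). Since V is invertible (lower-triangular with 1s on the diagonal, up to permutation), solve by back-substitution:
  V =
[[1, 1, 0],
 [1, 0, 0],
 [0, 0, 1]]
  V a = (5, 3, 1)
Solving gives a = (3, 2, 1).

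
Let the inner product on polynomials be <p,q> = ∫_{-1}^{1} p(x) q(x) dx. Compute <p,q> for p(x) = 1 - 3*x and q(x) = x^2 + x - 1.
<p,q> = -10/3

Expand the product: p(x)·q(x) = -3*x^3 - 2*x^2 + 4*x - 1.
∫_{-1}^{1} of each monomial x^k gives [2/(k+1) if k even, 0 if k odd]. Integrating term-by-term (or equivalently evaluating the antiderivative F(x) = -3*x^4/4 - 2*x^3/3 + 2*x^2 - x at the endpoints):
  F(1) − F(−1) = -5/12 − (35/12) = -10/3.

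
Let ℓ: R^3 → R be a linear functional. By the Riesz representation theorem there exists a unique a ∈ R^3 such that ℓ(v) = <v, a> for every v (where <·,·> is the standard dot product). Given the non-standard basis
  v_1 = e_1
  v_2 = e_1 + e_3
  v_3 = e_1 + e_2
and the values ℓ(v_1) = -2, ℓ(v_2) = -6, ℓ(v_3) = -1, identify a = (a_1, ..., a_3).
a = (-2, 1, -4)

Write a = (a_1, ..., a_3) in the standard basis. For each basis vector v_i, ℓ(v_i) = <v_i, a> is a linear equation in the a_j's. Collect the n equations into a matrix system V a = ℓ, where row i of V is v_i (expressed in the standard basis). Since V is invertible (lower-triangular with 1s on the diagonal, up to permutation), solve by back-substitution:
  V =
[[1, 0, 0],
 [1, 0, 1],
 [1, 1, 0]]
  V a = (-2, -6, -1)
Solving gives a = (-2, 1, -4).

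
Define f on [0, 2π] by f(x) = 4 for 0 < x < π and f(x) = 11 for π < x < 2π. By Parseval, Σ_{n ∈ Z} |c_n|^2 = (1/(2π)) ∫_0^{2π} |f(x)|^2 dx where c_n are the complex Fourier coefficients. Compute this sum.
Σ |c_n|^2 = 137/2

Parseval equates the L^2 energy of f (normalised by 1/(2π)) with the ℓ^2 sum of its Fourier coefficients: (1/(2π)) ∫_0^{2π} |f|^2 = Σ |c_n|^2.
Compute the left side: (1/(2π)) [∫_0^π 4^2 dx + ∫_π^{2π} 11^2 dx] = (1/(2π)) · (16π + 121π) = (16 + 121)/2 = 137/2.
So Σ_{n ∈ Z} |c_n|^2 = 137/2.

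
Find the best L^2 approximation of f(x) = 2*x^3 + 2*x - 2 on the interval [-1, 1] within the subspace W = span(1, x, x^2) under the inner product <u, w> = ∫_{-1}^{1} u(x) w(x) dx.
g(x) = 16*x/5 - 2

The best approximation g ∈ W is the orthogonal projection of f onto W. Writing g = a_0 + a_1 x + a_2 x^2, the coefficients solve the normal equations G · a = b where
  G_{ij} = <φ_i, φ_j> and b_i = <f, φ_i>, with φ_0 = 1, φ_1 = x, φ_2 = x^2.
G =
  [2, 0, 2/3]
  [0, 2/3, 0]
  [2/3, 0, 2/5],
b = (-4, 32/15, -4/3).
Solving gives a_0 = -2, a_1 = 16/5, a_2 = 0, so
  g(x) = 16*x/5 - 2.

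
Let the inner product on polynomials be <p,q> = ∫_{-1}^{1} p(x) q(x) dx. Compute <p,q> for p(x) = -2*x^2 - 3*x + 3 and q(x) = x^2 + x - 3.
<p,q> = -74/5

Expand the product: p(x)·q(x) = -2*x^4 - 5*x^3 + 6*x^2 + 12*x - 9.
∫_{-1}^{1} of each monomial x^k gives [2/(k+1) if k even, 0 if k odd]. Integrating term-by-term (or equivalently evaluating the antiderivative F(x) = -2*x^5/5 - 5*x^4/4 + 2*x^3 + 6*x^2 - 9*x at the endpoints):
  F(1) − F(−1) = -53/20 − (243/20) = -74/5.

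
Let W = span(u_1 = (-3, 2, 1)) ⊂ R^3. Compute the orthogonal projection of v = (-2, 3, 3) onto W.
proj_W(v) = (-45/14, 15/7, 15/14)

Set up U = [u_1 | ... | u_1] ∈ R^(3×1). The projector onto W = col(U) is P = U (U^T U)^(-1) U^T.
Compute U^T U =
  [14],
and U^T v = (15).
Solve U^T U · c = U^T v for the coefficients: c = (15/14). The projection is proj_W(v) = U c.
Check: (v - proj_W(v)) · u_1 = 0  (should be 0).
Result: proj_W(v) = (-45/14, 15/7, 15/14).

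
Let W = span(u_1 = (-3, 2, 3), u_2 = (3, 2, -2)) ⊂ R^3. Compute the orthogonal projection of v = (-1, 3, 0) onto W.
proj_W(v) = (-63/253, 702/253, 228/253)

Set up U = [u_1 | ... | u_2] ∈ R^(3×2). The projector onto W = col(U) is P = U (U^T U)^(-1) U^T.
Compute U^T U =
  [22, -11]
  [-11, 17],
and U^T v = (9, 3).
Solve U^T U · c = U^T v for the coefficients: c = (186/253, 15/23). The projection is proj_W(v) = U c.
Check: (v - proj_W(v)) · u_1 = 0  (should be 0).
Check: (v - proj_W(v)) · u_2 = 0  (should be 0).
Result: proj_W(v) = (-63/253, 702/253, 228/253).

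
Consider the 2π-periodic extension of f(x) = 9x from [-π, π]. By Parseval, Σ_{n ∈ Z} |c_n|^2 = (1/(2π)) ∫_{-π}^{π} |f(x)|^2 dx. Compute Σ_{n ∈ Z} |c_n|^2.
Σ |c_n|^2 = 27π^2

Expand and integrate term by term over [-π, π]:
  ∫ (9x)^2 dx = 81·(2π^3/3); ∫ 2·9·(0)·x dx = 0 (odd integrand); ∫ 0^2 dx = 0·2π.
So (1/(2π)) ∫_{-π}^{π} (9x)^2 dx = 81π^2/3 + 0 = 27π^2.
Parseval ⇒ Σ |c_n|^2 = 27π^2.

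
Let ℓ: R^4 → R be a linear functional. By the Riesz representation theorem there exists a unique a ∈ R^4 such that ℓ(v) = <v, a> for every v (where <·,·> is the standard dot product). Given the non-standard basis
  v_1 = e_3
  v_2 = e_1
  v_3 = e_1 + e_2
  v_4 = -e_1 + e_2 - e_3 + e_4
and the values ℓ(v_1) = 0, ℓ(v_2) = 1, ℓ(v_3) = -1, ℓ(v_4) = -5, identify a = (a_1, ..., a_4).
a = (1, -2, 0, -2)

Write a = (a_1, ..., a_4) in the standard basis. For each basis vector v_i, ℓ(v_i) = <v_i, a> is a linear equation in the a_j's. Collect the n equations into a matrix system V a = ℓ, where row i of V is v_i (expressed in the standard basis). Since V is invertible (lower-triangular with 1s on the diagonal, up to permutation), solve by back-substitution:
  V =
[[0, 0, 1, 0],
 [1, 0, 0, 0],
 [1, 1, 0, 0],
 [-1, 1, -1, 1]]
  V a = (0, 1, -1, -5)
Solving gives a = (1, -2, 0, -2).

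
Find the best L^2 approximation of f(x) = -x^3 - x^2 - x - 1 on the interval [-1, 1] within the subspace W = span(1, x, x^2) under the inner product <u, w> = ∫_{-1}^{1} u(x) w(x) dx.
g(x) = -x^2 - 8*x/5 - 1

The best approximation g ∈ W is the orthogonal projection of f onto W. Writing g = a_0 + a_1 x + a_2 x^2, the coefficients solve the normal equations G · a = b where
  G_{ij} = <φ_i, φ_j> and b_i = <f, φ_i>, with φ_0 = 1, φ_1 = x, φ_2 = x^2.
G =
  [2, 0, 2/3]
  [0, 2/3, 0]
  [2/3, 0, 2/5],
b = (-8/3, -16/15, -16/15).
Solving gives a_0 = -1, a_1 = -8/5, a_2 = -1, so
  g(x) = -x^2 - 8*x/5 - 1.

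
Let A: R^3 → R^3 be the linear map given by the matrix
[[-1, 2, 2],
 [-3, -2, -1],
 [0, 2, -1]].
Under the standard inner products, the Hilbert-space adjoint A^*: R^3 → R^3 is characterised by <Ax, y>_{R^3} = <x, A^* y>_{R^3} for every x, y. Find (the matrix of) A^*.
A^* = A^T =
[[-1, -3, 0],
 [2, -2, 2],
 [2, -1, -1]]

For real matrices with standard dot products, the defining identity <Ax, y> = <x, A^* y> gives (Ax)^T y = x^T (A^*) y, i.e. x^T A^T y = x^T (A^*) y. Since this holds for all x, y, we must have A^* = A^T. Therefore
A^* =
[[-1, -3, 0],
 [2, -2, 2],
 [2, -1, -1]].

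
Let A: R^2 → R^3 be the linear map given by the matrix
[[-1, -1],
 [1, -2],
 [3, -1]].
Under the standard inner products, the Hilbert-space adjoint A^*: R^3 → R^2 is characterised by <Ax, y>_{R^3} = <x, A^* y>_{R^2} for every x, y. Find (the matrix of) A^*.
A^* = A^T =
[[-1, 1, 3],
 [-1, -2, -1]]

For real matrices with standard dot products, the defining identity <Ax, y> = <x, A^* y> gives (Ax)^T y = x^T (A^*) y, i.e. x^T A^T y = x^T (A^*) y. Since this holds for all x, y, we must have A^* = A^T. Therefore
A^* =
[[-1, 1, 3],
 [-1, -2, -1]].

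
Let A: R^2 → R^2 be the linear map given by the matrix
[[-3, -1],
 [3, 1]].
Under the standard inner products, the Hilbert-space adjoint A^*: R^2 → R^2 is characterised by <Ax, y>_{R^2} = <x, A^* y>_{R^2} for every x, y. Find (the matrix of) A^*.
A^* = A^T =
[[-3, 3],
 [-1, 1]]

For real matrices with standard dot products, the defining identity <Ax, y> = <x, A^* y> gives (Ax)^T y = x^T (A^*) y, i.e. x^T A^T y = x^T (A^*) y. Since this holds for all x, y, we must have A^* = A^T. Therefore
A^* =
[[-3, 3],
 [-1, 1]].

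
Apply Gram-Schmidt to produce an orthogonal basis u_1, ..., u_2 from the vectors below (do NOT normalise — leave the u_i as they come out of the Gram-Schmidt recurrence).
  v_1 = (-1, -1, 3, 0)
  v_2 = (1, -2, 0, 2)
Orthogonal basis:
  u_1 = (-1, -1, 3, 0)
  u_2 = (12/11, -21/11, -3/11, 2)

Apply the Gram-Schmidt recurrence
  u_1 = v_1
  u_i = v_i − Σ_{j<i} ((v_i · u_j) / (u_j · u_j)) · u_j.

Step by step this gives:
  u_1 = (-1, -1, 3, 0)
  u_2 = (12/11, -21/11, -3/11, 2)

Orthogonality check:
  u_2 · u_1 = 0 (should be 0)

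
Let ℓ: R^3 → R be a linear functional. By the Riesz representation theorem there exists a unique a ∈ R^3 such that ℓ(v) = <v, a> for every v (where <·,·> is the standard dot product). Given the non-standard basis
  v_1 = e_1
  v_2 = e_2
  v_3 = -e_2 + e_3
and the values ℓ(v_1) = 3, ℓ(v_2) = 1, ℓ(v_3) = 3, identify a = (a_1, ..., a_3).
a = (3, 1, 4)

Write a = (a_1, ..., a_3) in the standard basis. For each basis vector v_i, ℓ(v_i) = <v_i, a> is a linear equation in the a_j's. Collect the n equations into a matrix system V a = ℓ, where row i of V is v_i (expressed in the standard basis). Since V is invertible (lower-triangular with 1s on the diagonal, up to permutation), solve by back-substitution:
  V =
[[1, 0, 0],
 [0, 1, 0],
 [0, -1, 1]]
  V a = (3, 1, 3)
Solving gives a = (3, 1, 4).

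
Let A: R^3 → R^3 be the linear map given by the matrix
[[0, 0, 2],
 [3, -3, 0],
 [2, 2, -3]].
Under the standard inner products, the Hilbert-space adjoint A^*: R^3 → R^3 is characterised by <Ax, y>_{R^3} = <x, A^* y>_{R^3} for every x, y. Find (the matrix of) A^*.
A^* = A^T =
[[0, 3, 2],
 [0, -3, 2],
 [2, 0, -3]]

For real matrices with standard dot products, the defining identity <Ax, y> = <x, A^* y> gives (Ax)^T y = x^T (A^*) y, i.e. x^T A^T y = x^T (A^*) y. Since this holds for all x, y, we must have A^* = A^T. Therefore
A^* =
[[0, 3, 2],
 [0, -3, 2],
 [2, 0, -3]].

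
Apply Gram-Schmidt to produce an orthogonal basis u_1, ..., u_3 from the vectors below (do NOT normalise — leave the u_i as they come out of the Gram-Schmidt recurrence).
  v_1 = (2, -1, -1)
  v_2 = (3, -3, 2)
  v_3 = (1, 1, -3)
Orthogonal basis:
  u_1 = (2, -1, -1)
  u_2 = (2/3, -11/6, 19/6)
  u_3 = (15/83, 21/83, 9/83)

Apply the Gram-Schmidt recurrence
  u_1 = v_1
  u_i = v_i − Σ_{j<i} ((v_i · u_j) / (u_j · u_j)) · u_j.

Step by step this gives:
  u_1 = (2, -1, -1)
  u_2 = (2/3, -11/6, 19/6)
  u_3 = (15/83, 21/83, 9/83)

Orthogonality check:
  u_2 · u_1 = 0 (should be 0)
  u_3 · u_1 = 0 (should be 0)
  u_3 · u_2 = 0 (should be 0)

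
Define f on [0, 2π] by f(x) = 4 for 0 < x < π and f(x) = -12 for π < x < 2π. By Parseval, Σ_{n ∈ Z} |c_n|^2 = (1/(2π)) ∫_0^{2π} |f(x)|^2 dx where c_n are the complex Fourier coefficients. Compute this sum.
Σ |c_n|^2 = 80

Parseval equates the L^2 energy of f (normalised by 1/(2π)) with the ℓ^2 sum of its Fourier coefficients: (1/(2π)) ∫_0^{2π} |f|^2 = Σ |c_n|^2.
Compute the left side: (1/(2π)) [∫_0^π 4^2 dx + ∫_π^{2π} (-12)^2 dx] = (1/(2π)) · (16π + 144π) = (16 + 144)/2 = 80.
So Σ_{n ∈ Z} |c_n|^2 = 80.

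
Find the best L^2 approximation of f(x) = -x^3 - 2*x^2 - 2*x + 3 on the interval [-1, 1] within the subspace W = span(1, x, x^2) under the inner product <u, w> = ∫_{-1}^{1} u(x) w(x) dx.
g(x) = -2*x^2 - 13*x/5 + 3

The best approximation g ∈ W is the orthogonal projection of f onto W. Writing g = a_0 + a_1 x + a_2 x^2, the coefficients solve the normal equations G · a = b where
  G_{ij} = <φ_i, φ_j> and b_i = <f, φ_i>, with φ_0 = 1, φ_1 = x, φ_2 = x^2.
G =
  [2, 0, 2/3]
  [0, 2/3, 0]
  [2/3, 0, 2/5],
b = (14/3, -26/15, 6/5).
Solving gives a_0 = 3, a_1 = -13/5, a_2 = -2, so
  g(x) = -2*x^2 - 13*x/5 + 3.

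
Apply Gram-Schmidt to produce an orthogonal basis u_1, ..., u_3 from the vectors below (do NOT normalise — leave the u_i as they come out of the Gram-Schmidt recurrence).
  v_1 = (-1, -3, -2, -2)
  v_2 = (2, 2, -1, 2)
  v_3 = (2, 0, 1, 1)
Orthogonal basis:
  u_1 = (-1, -3, -2, -2)
  u_2 = (13/9, 1/3, -19/9, 8/9)
  u_3 = (90/67, -72/67, 54/67, 9/67)

Apply the Gram-Schmidt recurrence
  u_1 = v_1
  u_i = v_i − Σ_{j<i} ((v_i · u_j) / (u_j · u_j)) · u_j.

Step by step this gives:
  u_1 = (-1, -3, -2, -2)
  u_2 = (13/9, 1/3, -19/9, 8/9)
  u_3 = (90/67, -72/67, 54/67, 9/67)

Orthogonality check:
  u_2 · u_1 = 0 (should be 0)
  u_3 · u_1 = 0 (should be 0)
  u_3 · u_2 = 0 (should be 0)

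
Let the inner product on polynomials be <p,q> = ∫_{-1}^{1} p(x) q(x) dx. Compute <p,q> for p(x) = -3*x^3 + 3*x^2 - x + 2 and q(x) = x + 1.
<p,q> = 62/15

Expand the product: p(x)·q(x) = -3*x^4 + 2*x^2 + x + 2.
∫_{-1}^{1} of each monomial x^k gives [2/(k+1) if k even, 0 if k odd]. Integrating term-by-term (or equivalently evaluating the antiderivative F(x) = -3*x^5/5 + 2*x^3/3 + x^2/2 + 2*x at the endpoints):
  F(1) − F(−1) = 77/30 − (-47/30) = 62/15.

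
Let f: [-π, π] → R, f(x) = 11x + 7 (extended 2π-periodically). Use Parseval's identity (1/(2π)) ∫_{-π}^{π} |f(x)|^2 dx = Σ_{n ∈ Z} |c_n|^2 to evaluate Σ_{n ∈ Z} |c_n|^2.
Σ |c_n|^2 = 121π^2/3 + 49

Expand and integrate term by term over [-π, π]:
  ∫ (11x)^2 dx = 121·(2π^3/3); ∫ 2·11·(7)·x dx = 0 (odd integrand); ∫ 7^2 dx = 49·2π.
So (1/(2π)) ∫_{-π}^{π} (11x + 7)^2 dx = 121π^2/3 + 49 = 121π^2/3 + 49.
Parseval ⇒ Σ |c_n|^2 = 121π^2/3 + 49.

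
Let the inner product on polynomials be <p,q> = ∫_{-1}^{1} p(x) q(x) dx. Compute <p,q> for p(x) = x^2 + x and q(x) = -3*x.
<p,q> = -2

Expand the product: p(x)·q(x) = -3*x^3 - 3*x^2.
∫_{-1}^{1} of each monomial x^k gives [2/(k+1) if k even, 0 if k odd]. Integrating term-by-term (or equivalently evaluating the antiderivative F(x) = -3*x^4/4 - x^3 at the endpoints):
  F(1) − F(−1) = -7/4 − (1/4) = -2.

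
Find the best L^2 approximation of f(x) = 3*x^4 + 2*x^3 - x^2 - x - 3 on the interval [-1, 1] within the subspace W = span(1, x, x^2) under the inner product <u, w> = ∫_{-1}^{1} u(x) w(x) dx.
g(x) = 11*x^2/7 + x/5 - 114/35

The best approximation g ∈ W is the orthogonal projection of f onto W. Writing g = a_0 + a_1 x + a_2 x^2, the coefficients solve the normal equations G · a = b where
  G_{ij} = <φ_i, φ_j> and b_i = <f, φ_i>, with φ_0 = 1, φ_1 = x, φ_2 = x^2.
G =
  [2, 0, 2/3]
  [0, 2/3, 0]
  [2/3, 0, 2/5],
b = (-82/15, 2/15, -54/35).
Solving gives a_0 = -114/35, a_1 = 1/5, a_2 = 11/7, so
  g(x) = 11*x^2/7 + x/5 - 114/35.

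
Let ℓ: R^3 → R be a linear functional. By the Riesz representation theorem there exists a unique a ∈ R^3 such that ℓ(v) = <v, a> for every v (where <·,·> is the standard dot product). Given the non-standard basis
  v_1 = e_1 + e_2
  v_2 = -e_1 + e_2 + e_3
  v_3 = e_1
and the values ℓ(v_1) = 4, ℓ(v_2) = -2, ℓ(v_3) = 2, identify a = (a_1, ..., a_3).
a = (2, 2, -2)

Write a = (a_1, ..., a_3) in the standard basis. For each basis vector v_i, ℓ(v_i) = <v_i, a> is a linear equation in the a_j's. Collect the n equations into a matrix system V a = ℓ, where row i of V is v_i (expressed in the standard basis). Since V is invertible (lower-triangular with 1s on the diagonal, up to permutation), solve by back-substitution:
  V =
[[1, 1, 0],
 [-1, 1, 1],
 [1, 0, 0]]
  V a = (4, -2, 2)
Solving gives a = (2, 2, -2).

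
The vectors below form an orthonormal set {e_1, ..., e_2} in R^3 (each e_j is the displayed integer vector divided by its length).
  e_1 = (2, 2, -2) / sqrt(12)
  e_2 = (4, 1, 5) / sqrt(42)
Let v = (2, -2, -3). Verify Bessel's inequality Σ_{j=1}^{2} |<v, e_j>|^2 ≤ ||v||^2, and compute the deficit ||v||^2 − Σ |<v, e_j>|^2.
Σ |<v, e_j>|^2 = 69/14; ||v||^2 = 17; deficit = 169/14

Write each e_j = u_j / sqrt(<u_j, u_j>) where u_j is the displayed integer vector. Then <v, e_j> = <v, u_j> / sqrt(<u_j, u_j>), so |<v, e_j>|^2 = <v, u_j>^2 / <u_j, u_j>.
Coefficients: <v, e_1> = 6/sqrt(12), <v, e_2> = -9/sqrt(42).
Square and sum: Σ |<v, e_j>|^2 = 69/14.
Compute ||v||^2 = v·v = 17.
Deficit = 17 − 69/14 = 169/14 ≥ 0, confirming Bessel's inequality. (The deficit equals ||v − Σ <v,e_j> e_j||^2, the squared distance from v to span{e_j}.)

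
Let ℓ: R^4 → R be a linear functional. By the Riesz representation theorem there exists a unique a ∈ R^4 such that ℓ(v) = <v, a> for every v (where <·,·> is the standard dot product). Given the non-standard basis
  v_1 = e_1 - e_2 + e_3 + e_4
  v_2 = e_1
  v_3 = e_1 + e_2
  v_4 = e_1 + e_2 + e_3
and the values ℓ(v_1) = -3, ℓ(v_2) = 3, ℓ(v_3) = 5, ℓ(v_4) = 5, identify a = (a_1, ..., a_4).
a = (3, 2, 0, -4)

Write a = (a_1, ..., a_4) in the standard basis. For each basis vector v_i, ℓ(v_i) = <v_i, a> is a linear equation in the a_j's. Collect the n equations into a matrix system V a = ℓ, where row i of V is v_i (expressed in the standard basis). Since V is invertible (lower-triangular with 1s on the diagonal, up to permutation), solve by back-substitution:
  V =
[[1, -1, 1, 1],
 [1, 0, 0, 0],
 [1, 1, 0, 0],
 [1, 1, 1, 0]]
  V a = (-3, 3, 5, 5)
Solving gives a = (3, 2, 0, -4).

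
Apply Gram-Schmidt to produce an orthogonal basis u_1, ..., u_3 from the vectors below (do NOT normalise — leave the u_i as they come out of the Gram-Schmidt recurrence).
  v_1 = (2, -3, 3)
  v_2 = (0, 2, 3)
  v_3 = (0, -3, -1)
Orthogonal basis:
  u_1 = (2, -3, 3)
  u_2 = (-3/11, 53/22, 57/22)
  u_3 = (-210/277, -84/277, 56/277)

Apply the Gram-Schmidt recurrence
  u_1 = v_1
  u_i = v_i − Σ_{j<i} ((v_i · u_j) / (u_j · u_j)) · u_j.

Step by step this gives:
  u_1 = (2, -3, 3)
  u_2 = (-3/11, 53/22, 57/22)
  u_3 = (-210/277, -84/277, 56/277)

Orthogonality check:
  u_2 · u_1 = 0 (should be 0)
  u_3 · u_1 = 0 (should be 0)
  u_3 · u_2 = 0 (should be 0)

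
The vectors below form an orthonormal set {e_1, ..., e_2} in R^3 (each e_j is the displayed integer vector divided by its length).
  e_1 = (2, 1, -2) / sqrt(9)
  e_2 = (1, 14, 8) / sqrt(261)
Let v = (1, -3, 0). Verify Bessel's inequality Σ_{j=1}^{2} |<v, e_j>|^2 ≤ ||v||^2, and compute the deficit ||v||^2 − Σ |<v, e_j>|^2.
Σ |<v, e_j>|^2 = 190/29; ||v||^2 = 10; deficit = 100/29

Write each e_j = u_j / sqrt(<u_j, u_j>) where u_j is the displayed integer vector. Then <v, e_j> = <v, u_j> / sqrt(<u_j, u_j>), so |<v, e_j>|^2 = <v, u_j>^2 / <u_j, u_j>.
Coefficients: <v, e_1> = -1/sqrt(9), <v, e_2> = -41/sqrt(261).
Square and sum: Σ |<v, e_j>|^2 = 190/29.
Compute ||v||^2 = v·v = 10.
Deficit = 10 − 190/29 = 100/29 ≥ 0, confirming Bessel's inequality. (The deficit equals ||v − Σ <v,e_j> e_j||^2, the squared distance from v to span{e_j}.)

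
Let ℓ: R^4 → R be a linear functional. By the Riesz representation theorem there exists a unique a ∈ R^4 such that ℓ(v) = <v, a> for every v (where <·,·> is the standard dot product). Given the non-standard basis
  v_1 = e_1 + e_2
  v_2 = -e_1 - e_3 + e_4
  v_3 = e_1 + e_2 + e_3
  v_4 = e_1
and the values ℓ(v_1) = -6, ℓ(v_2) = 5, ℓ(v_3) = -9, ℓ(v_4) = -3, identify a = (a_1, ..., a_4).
a = (-3, -3, -3, -1)

Write a = (a_1, ..., a_4) in the standard basis. For each basis vector v_i, ℓ(v_i) = <v_i, a> is a linear equation in the a_j's. Collect the n equations into a matrix system V a = ℓ, where row i of V is v_i (expressed in the standard basis). Since V is invertible (lower-triangular with 1s on the diagonal, up to permutation), solve by back-substitution:
  V =
[[1, 1, 0, 0],
 [-1, 0, -1, 1],
 [1, 1, 1, 0],
 [1, 0, 0, 0]]
  V a = (-6, 5, -9, -3)
Solving gives a = (-3, -3, -3, -1).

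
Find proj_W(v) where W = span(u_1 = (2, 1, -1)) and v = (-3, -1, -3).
proj_W(v) = (-4/3, -2/3, 2/3)

Set up U = [u_1 | ... | u_1] ∈ R^(3×1). The projector onto W = col(U) is P = U (U^T U)^(-1) U^T.
Compute U^T U =
  [6],
and U^T v = (-4).
Solve U^T U · c = U^T v for the coefficients: c = (-2/3). The projection is proj_W(v) = U c.
Check: (v - proj_W(v)) · u_1 = 0  (should be 0).
Result: proj_W(v) = (-4/3, -2/3, 2/3).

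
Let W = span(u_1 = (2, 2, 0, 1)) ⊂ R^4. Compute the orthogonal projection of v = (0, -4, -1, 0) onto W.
proj_W(v) = (-16/9, -16/9, 0, -8/9)

Set up U = [u_1 | ... | u_1] ∈ R^(4×1). The projector onto W = col(U) is P = U (U^T U)^(-1) U^T.
Compute U^T U =
  [9],
and U^T v = (-8).
Solve U^T U · c = U^T v for the coefficients: c = (-8/9). The projection is proj_W(v) = U c.
Check: (v - proj_W(v)) · u_1 = 0  (should be 0).
Result: proj_W(v) = (-16/9, -16/9, 0, -8/9).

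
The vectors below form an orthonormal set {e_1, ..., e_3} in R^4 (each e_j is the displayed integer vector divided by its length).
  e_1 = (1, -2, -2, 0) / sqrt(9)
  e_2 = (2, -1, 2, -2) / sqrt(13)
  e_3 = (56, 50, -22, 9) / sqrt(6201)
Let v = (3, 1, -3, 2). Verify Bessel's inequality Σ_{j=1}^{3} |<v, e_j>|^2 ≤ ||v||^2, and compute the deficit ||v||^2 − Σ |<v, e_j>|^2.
Σ |<v, e_j>|^2 = 1170/53; ||v||^2 = 23; deficit = 49/53

Write each e_j = u_j / sqrt(<u_j, u_j>) where u_j is the displayed integer vector. Then <v, e_j> = <v, u_j> / sqrt(<u_j, u_j>), so |<v, e_j>|^2 = <v, u_j>^2 / <u_j, u_j>.
Coefficients: <v, e_1> = 7/sqrt(9), <v, e_2> = -5/sqrt(13), <v, e_3> = 302/sqrt(6201).
Square and sum: Σ |<v, e_j>|^2 = 1170/53.
Compute ||v||^2 = v·v = 23.
Deficit = 23 − 1170/53 = 49/53 ≥ 0, confirming Bessel's inequality. (The deficit equals ||v − Σ <v,e_j> e_j||^2, the squared distance from v to span{e_j}.)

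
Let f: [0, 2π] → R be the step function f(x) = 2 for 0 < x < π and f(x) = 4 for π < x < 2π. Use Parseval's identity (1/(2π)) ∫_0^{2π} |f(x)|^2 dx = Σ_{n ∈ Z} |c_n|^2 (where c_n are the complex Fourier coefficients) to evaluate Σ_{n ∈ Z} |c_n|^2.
Σ |c_n|^2 = 10

Parseval equates the L^2 energy of f (normalised by 1/(2π)) with the ℓ^2 sum of its Fourier coefficients: (1/(2π)) ∫_0^{2π} |f|^2 = Σ |c_n|^2.
Compute the left side: (1/(2π)) [∫_0^π 2^2 dx + ∫_π^{2π} 4^2 dx] = (1/(2π)) · (4π + 16π) = (4 + 16)/2 = 10.
So Σ_{n ∈ Z} |c_n|^2 = 10.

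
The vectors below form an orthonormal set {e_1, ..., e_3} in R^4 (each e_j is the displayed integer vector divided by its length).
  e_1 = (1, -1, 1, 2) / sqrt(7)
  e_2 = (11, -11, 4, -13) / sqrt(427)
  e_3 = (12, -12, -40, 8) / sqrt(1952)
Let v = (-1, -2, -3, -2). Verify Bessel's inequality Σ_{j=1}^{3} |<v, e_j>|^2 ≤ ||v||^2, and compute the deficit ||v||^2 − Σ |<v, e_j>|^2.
Σ |<v, e_j>|^2 = 27/2; ||v||^2 = 18; deficit = 9/2

Write each e_j = u_j / sqrt(<u_j, u_j>) where u_j is the displayed integer vector. Then <v, e_j> = <v, u_j> / sqrt(<u_j, u_j>), so |<v, e_j>|^2 = <v, u_j>^2 / <u_j, u_j>.
Coefficients: <v, e_1> = -6/sqrt(7), <v, e_2> = 25/sqrt(427), <v, e_3> = 116/sqrt(1952).
Square and sum: Σ |<v, e_j>|^2 = 27/2.
Compute ||v||^2 = v·v = 18.
Deficit = 18 − 27/2 = 9/2 ≥ 0, confirming Bessel's inequality. (The deficit equals ||v − Σ <v,e_j> e_j||^2, the squared distance from v to span{e_j}.)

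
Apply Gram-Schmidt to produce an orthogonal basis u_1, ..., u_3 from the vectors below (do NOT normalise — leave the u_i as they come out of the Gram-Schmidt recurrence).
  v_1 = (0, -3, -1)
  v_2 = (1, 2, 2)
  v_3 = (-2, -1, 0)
Orthogonal basis:
  u_1 = (0, -3, -1)
  u_2 = (1, -2/5, 6/5)
  u_3 = (-18/13, -9/26, 27/26)

Apply the Gram-Schmidt recurrence
  u_1 = v_1
  u_i = v_i − Σ_{j<i} ((v_i · u_j) / (u_j · u_j)) · u_j.

Step by step this gives:
  u_1 = (0, -3, -1)
  u_2 = (1, -2/5, 6/5)
  u_3 = (-18/13, -9/26, 27/26)

Orthogonality check:
  u_2 · u_1 = 0 (should be 0)
  u_3 · u_1 = 0 (should be 0)
  u_3 · u_2 = 0 (should be 0)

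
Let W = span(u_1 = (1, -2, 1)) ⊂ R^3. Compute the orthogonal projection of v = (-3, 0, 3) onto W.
proj_W(v) = (0, 0, 0)

Set up U = [u_1 | ... | u_1] ∈ R^(3×1). The projector onto W = col(U) is P = U (U^T U)^(-1) U^T.
Compute U^T U =
  [6],
and U^T v = (0).
Solve U^T U · c = U^T v for the coefficients: c = (0). The projection is proj_W(v) = U c.
Check: (v - proj_W(v)) · u_1 = 0  (should be 0).
Result: proj_W(v) = (0, 0, 0).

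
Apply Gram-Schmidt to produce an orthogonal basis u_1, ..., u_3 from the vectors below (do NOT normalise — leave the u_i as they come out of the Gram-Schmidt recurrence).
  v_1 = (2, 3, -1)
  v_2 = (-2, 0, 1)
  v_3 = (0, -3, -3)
Orthogonal basis:
  u_1 = (2, 3, -1)
  u_2 = (-9/7, 15/14, 9/14)
  u_3 = (-6/5, 0, -12/5)

Apply the Gram-Schmidt recurrence
  u_1 = v_1
  u_i = v_i − Σ_{j<i} ((v_i · u_j) / (u_j · u_j)) · u_j.

Step by step this gives:
  u_1 = (2, 3, -1)
  u_2 = (-9/7, 15/14, 9/14)
  u_3 = (-6/5, 0, -12/5)

Orthogonality check:
  u_2 · u_1 = 0 (should be 0)
  u_3 · u_1 = 0 (should be 0)
  u_3 · u_2 = 0 (should be 0)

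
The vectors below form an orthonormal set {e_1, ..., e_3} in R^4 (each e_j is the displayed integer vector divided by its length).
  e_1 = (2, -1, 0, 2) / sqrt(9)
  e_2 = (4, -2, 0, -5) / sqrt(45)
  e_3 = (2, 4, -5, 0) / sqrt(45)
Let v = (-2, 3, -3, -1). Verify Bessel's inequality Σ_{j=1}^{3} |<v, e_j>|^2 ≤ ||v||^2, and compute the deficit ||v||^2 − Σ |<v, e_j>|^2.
Σ |<v, e_j>|^2 = 203/9; ||v||^2 = 23; deficit = 4/9

Write each e_j = u_j / sqrt(<u_j, u_j>) where u_j is the displayed integer vector. Then <v, e_j> = <v, u_j> / sqrt(<u_j, u_j>), so |<v, e_j>|^2 = <v, u_j>^2 / <u_j, u_j>.
Coefficients: <v, e_1> = -9/sqrt(9), <v, e_2> = -9/sqrt(45), <v, e_3> = 23/sqrt(45).
Square and sum: Σ |<v, e_j>|^2 = 203/9.
Compute ||v||^2 = v·v = 23.
Deficit = 23 − 203/9 = 4/9 ≥ 0, confirming Bessel's inequality. (The deficit equals ||v − Σ <v,e_j> e_j||^2, the squared distance from v to span{e_j}.)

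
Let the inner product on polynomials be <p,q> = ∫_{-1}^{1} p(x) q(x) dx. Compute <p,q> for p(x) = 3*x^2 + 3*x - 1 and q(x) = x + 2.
<p,q> = 2

Expand the product: p(x)·q(x) = 3*x^3 + 9*x^2 + 5*x - 2.
∫_{-1}^{1} of each monomial x^k gives [2/(k+1) if k even, 0 if k odd]. Integrating term-by-term (or equivalently evaluating the antiderivative F(x) = 3*x^4/4 + 3*x^3 + 5*x^2/2 - 2*x at the endpoints):
  F(1) − F(−1) = 17/4 − (9/4) = 2.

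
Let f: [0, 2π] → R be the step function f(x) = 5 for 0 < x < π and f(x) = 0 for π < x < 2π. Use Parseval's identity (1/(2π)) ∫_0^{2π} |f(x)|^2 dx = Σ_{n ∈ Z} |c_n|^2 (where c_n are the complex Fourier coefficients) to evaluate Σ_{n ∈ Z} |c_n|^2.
Σ |c_n|^2 = 25/2

Parseval equates the L^2 energy of f (normalised by 1/(2π)) with the ℓ^2 sum of its Fourier coefficients: (1/(2π)) ∫_0^{2π} |f|^2 = Σ |c_n|^2.
Compute the left side: (1/(2π)) [∫_0^π 5^2 dx + ∫_π^{2π} 0^2 dx] = (1/(2π)) · (25π + 0π) = (25 + 0)/2 = 25/2.
So Σ_{n ∈ Z} |c_n|^2 = 25/2.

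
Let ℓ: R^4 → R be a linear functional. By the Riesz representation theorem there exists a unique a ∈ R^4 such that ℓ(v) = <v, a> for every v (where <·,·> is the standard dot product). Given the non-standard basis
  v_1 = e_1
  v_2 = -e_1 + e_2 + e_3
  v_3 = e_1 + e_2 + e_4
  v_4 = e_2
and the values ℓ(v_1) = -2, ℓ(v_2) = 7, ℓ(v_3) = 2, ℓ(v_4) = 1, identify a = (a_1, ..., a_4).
a = (-2, 1, 4, 3)

Write a = (a_1, ..., a_4) in the standard basis. For each basis vector v_i, ℓ(v_i) = <v_i, a> is a linear equation in the a_j's. Collect the n equations into a matrix system V a = ℓ, where row i of V is v_i (expressed in the standard basis). Since V is invertible (lower-triangular with 1s on the diagonal, up to permutation), solve by back-substitution:
  V =
[[1, 0, 0, 0],
 [-1, 1, 1, 0],
 [1, 1, 0, 1],
 [0, 1, 0, 0]]
  V a = (-2, 7, 2, 1)
Solving gives a = (-2, 1, 4, 3).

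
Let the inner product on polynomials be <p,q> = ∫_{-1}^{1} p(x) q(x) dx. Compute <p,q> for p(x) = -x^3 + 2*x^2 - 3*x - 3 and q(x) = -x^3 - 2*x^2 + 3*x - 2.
<p,q> = 632/105

Expand the product: p(x)·q(x) = x^6 - 4*x^4 + 17*x^3 - 7*x^2 - 3*x + 6.
∫_{-1}^{1} of each monomial x^k gives [2/(k+1) if k even, 0 if k odd]. Integrating term-by-term (or equivalently evaluating the antiderivative F(x) = x^7/7 - 4*x^5/5 + 17*x^4/4 - 7*x^3/3 - 3*x^2/2 + 6*x at the endpoints):
  F(1) − F(−1) = 2419/420 − (-109/420) = 632/105.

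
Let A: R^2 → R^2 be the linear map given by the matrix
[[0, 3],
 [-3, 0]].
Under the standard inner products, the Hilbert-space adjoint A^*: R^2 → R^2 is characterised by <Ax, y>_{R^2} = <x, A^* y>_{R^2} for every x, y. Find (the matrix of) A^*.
A^* = A^T =
[[0, -3],
 [3, 0]]

For real matrices with standard dot products, the defining identity <Ax, y> = <x, A^* y> gives (Ax)^T y = x^T (A^*) y, i.e. x^T A^T y = x^T (A^*) y. Since this holds for all x, y, we must have A^* = A^T. Therefore
A^* =
[[0, -3],
 [3, 0]].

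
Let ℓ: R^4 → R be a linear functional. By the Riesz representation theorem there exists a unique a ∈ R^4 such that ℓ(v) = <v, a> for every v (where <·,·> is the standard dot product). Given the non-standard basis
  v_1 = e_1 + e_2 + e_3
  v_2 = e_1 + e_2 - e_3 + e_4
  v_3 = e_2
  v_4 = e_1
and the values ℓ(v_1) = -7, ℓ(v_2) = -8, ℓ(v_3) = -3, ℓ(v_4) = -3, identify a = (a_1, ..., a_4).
a = (-3, -3, -1, -3)

Write a = (a_1, ..., a_4) in the standard basis. For each basis vector v_i, ℓ(v_i) = <v_i, a> is a linear equation in the a_j's. Collect the n equations into a matrix system V a = ℓ, where row i of V is v_i (expressed in the standard basis). Since V is invertible (lower-triangular with 1s on the diagonal, up to permutation), solve by back-substitution:
  V =
[[1, 1, 1, 0],
 [1, 1, -1, 1],
 [0, 1, 0, 0],
 [1, 0, 0, 0]]
  V a = (-7, -8, -3, -3)
Solving gives a = (-3, -3, -1, -3).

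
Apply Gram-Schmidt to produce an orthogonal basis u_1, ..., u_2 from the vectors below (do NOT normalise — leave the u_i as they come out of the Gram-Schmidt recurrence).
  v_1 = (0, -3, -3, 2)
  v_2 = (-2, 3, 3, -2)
Orthogonal basis:
  u_1 = (0, -3, -3, 2)
  u_2 = (-2, 0, 0, 0)

Apply the Gram-Schmidt recurrence
  u_1 = v_1
  u_i = v_i − Σ_{j<i} ((v_i · u_j) / (u_j · u_j)) · u_j.

Step by step this gives:
  u_1 = (0, -3, -3, 2)
  u_2 = (-2, 0, 0, 0)

Orthogonality check:
  u_2 · u_1 = 0 (should be 0)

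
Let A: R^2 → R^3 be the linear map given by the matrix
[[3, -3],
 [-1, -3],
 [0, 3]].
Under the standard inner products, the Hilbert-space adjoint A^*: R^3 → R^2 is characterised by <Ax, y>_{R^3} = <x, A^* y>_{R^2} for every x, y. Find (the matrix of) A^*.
A^* = A^T =
[[3, -1, 0],
 [-3, -3, 3]]

For real matrices with standard dot products, the defining identity <Ax, y> = <x, A^* y> gives (Ax)^T y = x^T (A^*) y, i.e. x^T A^T y = x^T (A^*) y. Since this holds for all x, y, we must have A^* = A^T. Therefore
A^* =
[[3, -1, 0],
 [-3, -3, 3]].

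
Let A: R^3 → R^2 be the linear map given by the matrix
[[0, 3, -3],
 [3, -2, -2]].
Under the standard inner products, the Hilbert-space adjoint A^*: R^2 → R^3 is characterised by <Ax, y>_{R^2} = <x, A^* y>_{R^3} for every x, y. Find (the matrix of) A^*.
A^* = A^T =
[[0, 3],
 [3, -2],
 [-3, -2]]

For real matrices with standard dot products, the defining identity <Ax, y> = <x, A^* y> gives (Ax)^T y = x^T (A^*) y, i.e. x^T A^T y = x^T (A^*) y. Since this holds for all x, y, we must have A^* = A^T. Therefore
A^* =
[[0, 3],
 [3, -2],
 [-3, -2]].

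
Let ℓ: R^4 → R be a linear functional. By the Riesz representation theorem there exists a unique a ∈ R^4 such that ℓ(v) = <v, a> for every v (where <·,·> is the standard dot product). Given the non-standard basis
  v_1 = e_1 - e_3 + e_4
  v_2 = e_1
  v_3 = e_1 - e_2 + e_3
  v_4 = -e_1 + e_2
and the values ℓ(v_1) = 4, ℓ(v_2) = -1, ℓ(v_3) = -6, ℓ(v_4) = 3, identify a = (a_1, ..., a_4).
a = (-1, 2, -3, 2)

Write a = (a_1, ..., a_4) in the standard basis. For each basis vector v_i, ℓ(v_i) = <v_i, a> is a linear equation in the a_j's. Collect the n equations into a matrix system V a = ℓ, where row i of V is v_i (expressed in the standard basis). Since V is invertible (lower-triangular with 1s on the diagonal, up to permutation), solve by back-substitution:
  V =
[[1, 0, -1, 1],
 [1, 0, 0, 0],
 [1, -1, 1, 0],
 [-1, 1, 0, 0]]
  V a = (4, -1, -6, 3)
Solving gives a = (-1, 2, -3, 2).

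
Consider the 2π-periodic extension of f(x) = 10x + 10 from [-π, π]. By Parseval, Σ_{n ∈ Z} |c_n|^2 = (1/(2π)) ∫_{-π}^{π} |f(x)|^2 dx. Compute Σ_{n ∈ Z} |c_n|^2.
Σ |c_n|^2 = 100π^2/3 + 100

Expand and integrate term by term over [-π, π]:
  ∫ (10x)^2 dx = 100·(2π^3/3); ∫ 2·10·(10)·x dx = 0 (odd integrand); ∫ 10^2 dx = 100·2π.
So (1/(2π)) ∫_{-π}^{π} (10x + 10)^2 dx = 100π^2/3 + 100 = 100π^2/3 + 100.
Parseval ⇒ Σ |c_n|^2 = 100π^2/3 + 100.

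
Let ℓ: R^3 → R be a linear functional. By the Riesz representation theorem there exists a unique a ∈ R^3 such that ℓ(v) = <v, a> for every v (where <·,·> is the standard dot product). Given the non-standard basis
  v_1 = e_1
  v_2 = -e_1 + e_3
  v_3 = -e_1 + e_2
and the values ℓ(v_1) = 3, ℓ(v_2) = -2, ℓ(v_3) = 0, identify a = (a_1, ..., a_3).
a = (3, 3, 1)

Write a = (a_1, ..., a_3) in the standard basis. For each basis vector v_i, ℓ(v_i) = <v_i, a> is a linear equation in the a_j's. Collect the n equations into a matrix system V a = ℓ, where row i of V is v_i (expressed in the standard basis). Since V is invertible (lower-triangular with 1s on the diagonal, up to permutation), solve by back-substitution:
  V =
[[1, 0, 0],
 [-1, 0, 1],
 [-1, 1, 0]]
  V a = (3, -2, 0)
Solving gives a = (3, 3, 1).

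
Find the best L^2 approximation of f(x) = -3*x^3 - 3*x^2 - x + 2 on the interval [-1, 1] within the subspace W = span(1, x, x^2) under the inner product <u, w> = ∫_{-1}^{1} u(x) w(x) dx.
g(x) = -3*x^2 - 14*x/5 + 2

The best approximation g ∈ W is the orthogonal projection of f onto W. Writing g = a_0 + a_1 x + a_2 x^2, the coefficients solve the normal equations G · a = b where
  G_{ij} = <φ_i, φ_j> and b_i = <f, φ_i>, with φ_0 = 1, φ_1 = x, φ_2 = x^2.
G =
  [2, 0, 2/3]
  [0, 2/3, 0]
  [2/3, 0, 2/5],
b = (2, -28/15, 2/15).
Solving gives a_0 = 2, a_1 = -14/5, a_2 = -3, so
  g(x) = -3*x^2 - 14*x/5 + 2.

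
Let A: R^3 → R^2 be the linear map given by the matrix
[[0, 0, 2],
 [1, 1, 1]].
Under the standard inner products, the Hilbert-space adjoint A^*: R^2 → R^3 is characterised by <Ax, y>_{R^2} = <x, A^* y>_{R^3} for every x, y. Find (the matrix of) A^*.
A^* = A^T =
[[0, 1],
 [0, 1],
 [2, 1]]

For real matrices with standard dot products, the defining identity <Ax, y> = <x, A^* y> gives (Ax)^T y = x^T (A^*) y, i.e. x^T A^T y = x^T (A^*) y. Since this holds for all x, y, we must have A^* = A^T. Therefore
A^* =
[[0, 1],
 [0, 1],
 [2, 1]].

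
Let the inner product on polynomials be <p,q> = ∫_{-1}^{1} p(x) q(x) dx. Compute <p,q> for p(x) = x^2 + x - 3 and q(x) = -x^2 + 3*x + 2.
<p,q> = -106/15

Expand the product: p(x)·q(x) = -x^4 + 2*x^3 + 8*x^2 - 7*x - 6.
∫_{-1}^{1} of each monomial x^k gives [2/(k+1) if k even, 0 if k odd]. Integrating term-by-term (or equivalently evaluating the antiderivative F(x) = -x^5/5 + x^4/2 + 8*x^3/3 - 7*x^2/2 - 6*x at the endpoints):
  F(1) − F(−1) = -98/15 − (8/15) = -106/15.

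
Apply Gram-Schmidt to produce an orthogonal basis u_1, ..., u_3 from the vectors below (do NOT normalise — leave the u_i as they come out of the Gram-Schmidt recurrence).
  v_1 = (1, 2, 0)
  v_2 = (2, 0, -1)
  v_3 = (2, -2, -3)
Orthogonal basis:
  u_1 = (1, 2, 0)
  u_2 = (8/5, -4/5, -1)
  u_3 = (-4/7, 2/7, -8/7)

Apply the Gram-Schmidt recurrence
  u_1 = v_1
  u_i = v_i − Σ_{j<i} ((v_i · u_j) / (u_j · u_j)) · u_j.

Step by step this gives:
  u_1 = (1, 2, 0)
  u_2 = (8/5, -4/5, -1)
  u_3 = (-4/7, 2/7, -8/7)

Orthogonality check:
  u_2 · u_1 = 0 (should be 0)
  u_3 · u_1 = 0 (should be 0)
  u_3 · u_2 = 0 (should be 0)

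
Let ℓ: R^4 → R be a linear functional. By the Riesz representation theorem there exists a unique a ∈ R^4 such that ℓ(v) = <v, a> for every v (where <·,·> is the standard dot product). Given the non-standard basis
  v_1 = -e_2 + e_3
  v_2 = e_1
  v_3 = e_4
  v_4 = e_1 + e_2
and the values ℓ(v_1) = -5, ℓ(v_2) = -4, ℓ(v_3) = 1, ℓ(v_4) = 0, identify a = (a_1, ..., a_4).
a = (-4, 4, -1, 1)

Write a = (a_1, ..., a_4) in the standard basis. For each basis vector v_i, ℓ(v_i) = <v_i, a> is a linear equation in the a_j's. Collect the n equations into a matrix system V a = ℓ, where row i of V is v_i (expressed in the standard basis). Since V is invertible (lower-triangular with 1s on the diagonal, up to permutation), solve by back-substitution:
  V =
[[0, -1, 1, 0],
 [1, 0, 0, 0],
 [0, 0, 0, 1],
 [1, 1, 0, 0]]
  V a = (-5, -4, 1, 0)
Solving gives a = (-4, 4, -1, 1).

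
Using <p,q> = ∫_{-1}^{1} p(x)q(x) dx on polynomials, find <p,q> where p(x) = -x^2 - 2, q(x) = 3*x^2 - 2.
<p,q> = 62/15

Expand the product: p(x)·q(x) = -3*x^4 - 4*x^2 + 4.
∫_{-1}^{1} of each monomial x^k gives [2/(k+1) if k even, 0 if k odd]. Integrating term-by-term (or equivalently evaluating the antiderivative F(x) = -3*x^5/5 - 4*x^3/3 + 4*x at the endpoints):
  F(1) − F(−1) = 31/15 − (-31/15) = 62/15.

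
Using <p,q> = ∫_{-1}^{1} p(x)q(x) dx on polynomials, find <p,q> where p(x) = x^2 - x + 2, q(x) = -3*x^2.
<p,q> = -26/5

Expand the product: p(x)·q(x) = -3*x^4 + 3*x^3 - 6*x^2.
∫_{-1}^{1} of each monomial x^k gives [2/(k+1) if k even, 0 if k odd]. Integrating term-by-term (or equivalently evaluating the antiderivative F(x) = -3*x^5/5 + 3*x^4/4 - 2*x^3 at the endpoints):
  F(1) − F(−1) = -37/20 − (67/20) = -26/5.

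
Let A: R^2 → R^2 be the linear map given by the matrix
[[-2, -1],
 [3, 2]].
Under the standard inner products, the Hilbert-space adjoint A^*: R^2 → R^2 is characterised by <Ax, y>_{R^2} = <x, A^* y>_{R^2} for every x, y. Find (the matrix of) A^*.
A^* = A^T =
[[-2, 3],
 [-1, 2]]

For real matrices with standard dot products, the defining identity <Ax, y> = <x, A^* y> gives (Ax)^T y = x^T (A^*) y, i.e. x^T A^T y = x^T (A^*) y. Since this holds for all x, y, we must have A^* = A^T. Therefore
A^* =
[[-2, 3],
 [-1, 2]].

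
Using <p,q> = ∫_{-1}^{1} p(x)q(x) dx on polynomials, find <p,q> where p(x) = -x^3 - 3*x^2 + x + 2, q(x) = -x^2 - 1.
<p,q> = -32/15

Expand the product: p(x)·q(x) = x^5 + 3*x^4 + x^2 - x - 2.
∫_{-1}^{1} of each monomial x^k gives [2/(k+1) if k even, 0 if k odd]. Integrating term-by-term (or equivalently evaluating the antiderivative F(x) = x^6/6 + 3*x^5/5 + x^3/3 - x^2/2 - 2*x at the endpoints):
  F(1) − F(−1) = -7/5 − (11/15) = -32/15.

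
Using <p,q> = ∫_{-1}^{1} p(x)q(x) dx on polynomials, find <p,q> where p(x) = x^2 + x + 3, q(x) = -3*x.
<p,q> = -2

Expand the product: p(x)·q(x) = -3*x^3 - 3*x^2 - 9*x.
∫_{-1}^{1} of each monomial x^k gives [2/(k+1) if k even, 0 if k odd]. Integrating term-by-term (or equivalently evaluating the antiderivative F(x) = -3*x^4/4 - x^3 - 9*x^2/2 at the endpoints):
  F(1) − F(−1) = -25/4 − (-17/4) = -2.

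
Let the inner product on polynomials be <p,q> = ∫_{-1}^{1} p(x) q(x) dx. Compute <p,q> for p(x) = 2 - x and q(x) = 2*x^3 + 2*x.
<p,q> = -32/15

Expand the product: p(x)·q(x) = -2*x^4 + 4*x^3 - 2*x^2 + 4*x.
∫_{-1}^{1} of each monomial x^k gives [2/(k+1) if k even, 0 if k odd]. Integrating term-by-term (or equivalently evaluating the antiderivative F(x) = -2*x^5/5 + x^4 - 2*x^3/3 + 2*x^2 at the endpoints):
  F(1) − F(−1) = 29/15 − (61/15) = -32/15.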